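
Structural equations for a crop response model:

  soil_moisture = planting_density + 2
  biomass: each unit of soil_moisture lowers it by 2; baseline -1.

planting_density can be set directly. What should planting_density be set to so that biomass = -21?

Substituting into the biomass equation gives biomass = -2*planting_density - 5.
Solve -2*planting_density - 5 = -21: planting_density = (-21 + 5) / -2 = 8.

planting_density = 8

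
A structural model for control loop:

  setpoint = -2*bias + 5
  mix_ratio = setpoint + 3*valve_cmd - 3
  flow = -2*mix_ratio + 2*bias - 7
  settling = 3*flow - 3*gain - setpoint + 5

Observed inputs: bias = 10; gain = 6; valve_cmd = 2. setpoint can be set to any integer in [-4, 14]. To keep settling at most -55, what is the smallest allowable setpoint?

Intervening on setpoint fixes its value directly, overriding its dependence on bias.
Substituting into the mix_ratio equation gives mix_ratio = setpoint + 3.
Substituting into the flow equation gives flow = -2*setpoint + 7.
settling becomes -7*setpoint + 8.
Require -7*setpoint + 8 ≤ -55, so setpoint ≥ 9.
The smallest integer in [-4, 14] satisfying this is 9.

setpoint = 9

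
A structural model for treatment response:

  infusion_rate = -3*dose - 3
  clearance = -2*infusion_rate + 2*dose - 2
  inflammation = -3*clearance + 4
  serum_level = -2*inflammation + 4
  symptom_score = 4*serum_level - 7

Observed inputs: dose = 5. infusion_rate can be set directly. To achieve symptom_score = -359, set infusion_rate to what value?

Intervening on infusion_rate fixes its value directly, overriding its dependence on dose.
Substituting into the clearance equation gives clearance = -2*infusion_rate + 8.
Substituting into the inflammation equation gives inflammation = 6*infusion_rate - 20.
Substituting into the serum_level equation gives serum_level = -12*infusion_rate + 44.
So symptom_score = -48*infusion_rate + 169.
Solve -48*infusion_rate + 169 = -359: infusion_rate = (-359 - 169) / -48 = 11.

infusion_rate = 11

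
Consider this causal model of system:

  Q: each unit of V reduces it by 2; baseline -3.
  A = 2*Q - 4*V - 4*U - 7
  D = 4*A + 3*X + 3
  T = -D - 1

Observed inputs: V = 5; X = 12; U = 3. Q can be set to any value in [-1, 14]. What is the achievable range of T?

4 to 124

Intervening on Q fixes its value directly, overriding its dependence on V.
Substituting into the A equation gives A = 2*Q - 39.
So D = 8*Q - 117.
Substituting into the T equation gives T = -8*Q + 116.
Linear in Q, so extremes are at the endpoints: Q = -1 gives T = 124; Q = 14 gives T = 4.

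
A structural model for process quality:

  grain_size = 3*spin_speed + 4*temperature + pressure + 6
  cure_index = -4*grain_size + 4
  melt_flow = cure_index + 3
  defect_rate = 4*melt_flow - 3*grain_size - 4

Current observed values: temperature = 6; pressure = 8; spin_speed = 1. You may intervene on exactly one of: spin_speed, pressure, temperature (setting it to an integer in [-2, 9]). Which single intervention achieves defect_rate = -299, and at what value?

set temperature = 0

Intervening on spin_speed: defect_rate = -57*spin_speed - 698. Reaching -299 requires spin_speed = -7, outside [-2, 9].
Intervening on pressure: defect_rate = -19*pressure - 603. Reaching -299 requires pressure = -16, outside [-2, 9].
Intervening on temperature: with other inputs at their observed values, defect_rate = -76*temperature - 299. Solving for -299 gives temperature = 0, within [-2, 9].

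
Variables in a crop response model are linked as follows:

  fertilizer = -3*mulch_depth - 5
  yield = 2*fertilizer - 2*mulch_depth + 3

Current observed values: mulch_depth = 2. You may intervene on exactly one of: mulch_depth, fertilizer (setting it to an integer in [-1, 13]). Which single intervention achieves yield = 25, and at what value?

set fertilizer = 13

Intervening on mulch_depth: yield = -8*mulch_depth - 7. Reaching 25 requires mulch_depth = -4, outside [-1, 13].
Intervening on fertilizer: with other inputs at their observed values, yield = 2*fertilizer - 1. Solving for 25 gives fertilizer = 13, within [-1, 13].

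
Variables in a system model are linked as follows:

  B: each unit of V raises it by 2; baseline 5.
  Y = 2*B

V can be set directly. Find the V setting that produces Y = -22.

V = -8

Substituting into the Y equation gives Y = 4*V + 10.
Solve 4*V + 10 = -22: V = (-22 - 10) / 4 = -8.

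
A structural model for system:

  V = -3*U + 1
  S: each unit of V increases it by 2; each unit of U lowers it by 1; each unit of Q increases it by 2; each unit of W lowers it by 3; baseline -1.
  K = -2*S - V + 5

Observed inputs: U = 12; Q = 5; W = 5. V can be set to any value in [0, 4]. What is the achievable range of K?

21 to 41

Intervening on V fixes its value directly, overriding its dependence on U.
Substituting into the S equation gives S = 2*V - 18.
So K = -5*V + 41.
Linear in V, so extremes are at the endpoints: V = 0 gives K = 41; V = 4 gives K = 21.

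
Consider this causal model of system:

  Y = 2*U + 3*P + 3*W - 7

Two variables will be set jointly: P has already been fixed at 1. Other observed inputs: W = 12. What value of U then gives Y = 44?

U = 6

With P held at 1:
Substituting into the Y equation gives Y = 2*U + 32.
Solve 2*U + 32 = 44: U = (44 - 32) / 2 = 6.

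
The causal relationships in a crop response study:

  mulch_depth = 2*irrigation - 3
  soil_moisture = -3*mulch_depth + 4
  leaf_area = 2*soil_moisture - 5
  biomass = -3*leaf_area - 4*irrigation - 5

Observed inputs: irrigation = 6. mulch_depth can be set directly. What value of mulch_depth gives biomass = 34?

mulch_depth = 4

Intervening on mulch_depth fixes its value directly, overriding its dependence on irrigation.
Substituting into the leaf_area equation gives leaf_area = -6*mulch_depth + 3.
biomass becomes 18*mulch_depth - 38.
Solve 18*mulch_depth - 38 = 34: mulch_depth = (34 + 38) / 18 = 4.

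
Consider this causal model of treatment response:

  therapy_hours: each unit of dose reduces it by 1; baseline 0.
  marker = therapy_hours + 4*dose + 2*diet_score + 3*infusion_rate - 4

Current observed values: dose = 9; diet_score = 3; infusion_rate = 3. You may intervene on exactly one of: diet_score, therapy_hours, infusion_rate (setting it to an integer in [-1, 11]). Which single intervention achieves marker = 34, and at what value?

Intervening on diet_score: with other inputs at their observed values, marker = 2*diet_score + 32. Solving for 34 gives diet_score = 1, within [-1, 11].
Intervening on therapy_hours: marker = therapy_hours + 47. Reaching 34 requires therapy_hours = -13, outside [-1, 11].
Intervening on infusion_rate: marker = 3*infusion_rate + 29. Reaching 34 requires infusion_rate = 5/3, not an integer.

set diet_score = 1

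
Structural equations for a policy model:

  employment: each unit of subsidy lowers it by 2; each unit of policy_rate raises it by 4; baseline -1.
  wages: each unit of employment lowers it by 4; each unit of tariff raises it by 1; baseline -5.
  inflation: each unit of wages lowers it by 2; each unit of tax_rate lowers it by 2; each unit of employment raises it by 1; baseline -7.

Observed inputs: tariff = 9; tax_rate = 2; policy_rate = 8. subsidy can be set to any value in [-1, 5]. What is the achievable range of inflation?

Substituting into the employment equation gives employment = -2*subsidy + 31.
wages becomes 8*subsidy - 120.
Substituting into the inflation equation gives inflation = -18*subsidy + 260.
Linear in subsidy, so extremes are at the endpoints: subsidy = -1 gives inflation = 278; subsidy = 5 gives inflation = 170.

170 to 278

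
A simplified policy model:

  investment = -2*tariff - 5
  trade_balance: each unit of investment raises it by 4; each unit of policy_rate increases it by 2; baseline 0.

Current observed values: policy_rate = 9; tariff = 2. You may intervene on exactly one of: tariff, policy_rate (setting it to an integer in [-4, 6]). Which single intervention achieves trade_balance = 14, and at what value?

Intervening on tariff: with other inputs at their observed values, trade_balance = -8*tariff - 2. Solving for 14 gives tariff = -2, within [-4, 6].
Intervening on policy_rate: trade_balance = 2*policy_rate - 36. Reaching 14 requires policy_rate = 25, outside [-4, 6].

set tariff = -2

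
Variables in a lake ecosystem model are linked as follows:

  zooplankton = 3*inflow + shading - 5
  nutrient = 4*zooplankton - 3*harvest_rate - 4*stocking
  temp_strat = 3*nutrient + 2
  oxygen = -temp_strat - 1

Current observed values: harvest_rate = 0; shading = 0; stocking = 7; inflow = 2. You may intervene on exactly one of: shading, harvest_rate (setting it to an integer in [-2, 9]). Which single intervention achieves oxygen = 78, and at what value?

Intervening on shading: oxygen = -12*shading + 69. Reaching 78 requires shading = -3/4, not an integer.
Intervening on harvest_rate: with other inputs at their observed values, oxygen = 9*harvest_rate + 69. Solving for 78 gives harvest_rate = 1, within [-2, 9].

set harvest_rate = 1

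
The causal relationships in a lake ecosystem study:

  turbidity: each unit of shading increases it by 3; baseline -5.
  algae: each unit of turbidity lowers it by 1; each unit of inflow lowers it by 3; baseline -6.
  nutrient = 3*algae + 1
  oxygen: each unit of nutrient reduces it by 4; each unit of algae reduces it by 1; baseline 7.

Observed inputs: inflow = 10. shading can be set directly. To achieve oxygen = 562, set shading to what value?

shading = 4

Substituting into the algae equation gives algae = -3*shading - 31.
Substituting into the nutrient equation gives nutrient = -9*shading - 92.
Substituting into the oxygen equation gives oxygen = 39*shading + 406.
Solve 39*shading + 406 = 562: shading = (562 - 406) / 39 = 4.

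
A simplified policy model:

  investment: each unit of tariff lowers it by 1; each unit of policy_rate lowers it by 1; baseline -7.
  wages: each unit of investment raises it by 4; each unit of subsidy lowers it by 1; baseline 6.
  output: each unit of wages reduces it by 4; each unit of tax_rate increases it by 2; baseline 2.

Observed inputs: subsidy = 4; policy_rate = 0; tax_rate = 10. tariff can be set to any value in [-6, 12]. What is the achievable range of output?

Substituting into the investment equation gives investment = -tariff - 7.
Substituting into the wages equation gives wages = -4*tariff - 26.
So output = 16*tariff + 126.
Linear in tariff, so extremes are at the endpoints: tariff = -6 gives output = 30; tariff = 12 gives output = 318.

30 to 318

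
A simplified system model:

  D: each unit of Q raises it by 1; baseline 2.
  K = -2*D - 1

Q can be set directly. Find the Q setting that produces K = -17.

Q = 6

Substituting into the K equation gives K = -2*Q - 5.
Solve -2*Q - 5 = -17: Q = (-17 + 5) / -2 = 6.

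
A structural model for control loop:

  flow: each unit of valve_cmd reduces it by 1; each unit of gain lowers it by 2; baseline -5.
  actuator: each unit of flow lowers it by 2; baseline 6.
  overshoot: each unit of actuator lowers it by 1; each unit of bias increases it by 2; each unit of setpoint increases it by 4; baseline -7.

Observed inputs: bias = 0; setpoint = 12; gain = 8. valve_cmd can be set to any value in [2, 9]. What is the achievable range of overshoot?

Substituting into the flow equation gives flow = -valve_cmd - 21.
Substituting into the actuator equation gives actuator = 2*valve_cmd + 48.
So overshoot = -2*valve_cmd - 7.
Linear in valve_cmd, so extremes are at the endpoints: valve_cmd = 2 gives overshoot = -11; valve_cmd = 9 gives overshoot = -25.

-25 to -11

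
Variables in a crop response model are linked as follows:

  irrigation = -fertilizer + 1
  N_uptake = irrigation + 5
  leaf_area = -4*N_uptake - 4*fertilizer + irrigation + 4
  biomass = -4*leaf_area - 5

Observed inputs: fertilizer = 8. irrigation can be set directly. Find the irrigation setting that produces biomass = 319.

irrigation = 11

Intervening on irrigation fixes its value directly, overriding its dependence on fertilizer.
Substituting into the leaf_area equation gives leaf_area = -3*irrigation - 48.
biomass becomes 12*irrigation + 187.
Solve 12*irrigation + 187 = 319: irrigation = (319 - 187) / 12 = 11.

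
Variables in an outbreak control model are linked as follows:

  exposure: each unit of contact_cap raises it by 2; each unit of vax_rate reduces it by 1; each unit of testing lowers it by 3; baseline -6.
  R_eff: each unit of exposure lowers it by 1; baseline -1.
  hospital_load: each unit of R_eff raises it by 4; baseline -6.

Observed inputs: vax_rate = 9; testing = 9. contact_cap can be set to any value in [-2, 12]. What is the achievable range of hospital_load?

Substituting into the exposure equation gives exposure = 2*contact_cap - 42.
Substituting into the R_eff equation gives R_eff = -2*contact_cap + 41.
Substituting into the hospital_load equation gives hospital_load = -8*contact_cap + 158.
Linear in contact_cap, so extremes are at the endpoints: contact_cap = -2 gives hospital_load = 174; contact_cap = 12 gives hospital_load = 62.

62 to 174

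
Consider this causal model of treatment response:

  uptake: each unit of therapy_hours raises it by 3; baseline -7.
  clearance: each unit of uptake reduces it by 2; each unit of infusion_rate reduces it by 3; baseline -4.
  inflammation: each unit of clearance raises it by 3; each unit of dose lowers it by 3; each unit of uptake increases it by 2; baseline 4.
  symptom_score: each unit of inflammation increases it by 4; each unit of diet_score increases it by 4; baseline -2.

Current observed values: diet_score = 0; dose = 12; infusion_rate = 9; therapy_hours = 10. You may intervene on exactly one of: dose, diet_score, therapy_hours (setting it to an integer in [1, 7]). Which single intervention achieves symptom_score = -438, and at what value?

set therapy_hours = 1

Intervening on dose: symptom_score = -12*dose - 726. Reaching -438 requires dose = -24, outside [1, 7].
Intervening on diet_score: symptom_score = 4*diet_score - 870. Reaching -438 requires diet_score = 108, outside [1, 7].
Intervening on therapy_hours: with other inputs at their observed values, symptom_score = -48*therapy_hours - 390. Solving for -438 gives therapy_hours = 1, within [1, 7].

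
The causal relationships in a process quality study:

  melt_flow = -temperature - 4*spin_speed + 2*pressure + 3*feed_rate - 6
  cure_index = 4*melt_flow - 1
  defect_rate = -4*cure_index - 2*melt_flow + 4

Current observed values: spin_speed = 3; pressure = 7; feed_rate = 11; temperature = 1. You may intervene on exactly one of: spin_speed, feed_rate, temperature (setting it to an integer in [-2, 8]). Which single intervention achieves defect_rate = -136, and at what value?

set spin_speed = 8

Intervening on spin_speed: with other inputs at their observed values, defect_rate = 72*spin_speed - 712. Solving for -136 gives spin_speed = 8, within [-2, 8].
Intervening on feed_rate: defect_rate = -54*feed_rate + 98. Reaching -136 requires feed_rate = 13/3, not an integer.
Intervening on temperature: defect_rate = 18*temperature - 514. Reaching -136 requires temperature = 21, outside [-2, 8].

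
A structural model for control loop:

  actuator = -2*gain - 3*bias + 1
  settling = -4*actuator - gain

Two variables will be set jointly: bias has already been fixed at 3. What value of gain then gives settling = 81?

gain = 7

With bias held at 3:
Substituting into the actuator equation gives actuator = -2*gain - 8.
Substituting into the settling equation gives settling = 7*gain + 32.
Solve 7*gain + 32 = 81: gain = (81 - 32) / 7 = 7.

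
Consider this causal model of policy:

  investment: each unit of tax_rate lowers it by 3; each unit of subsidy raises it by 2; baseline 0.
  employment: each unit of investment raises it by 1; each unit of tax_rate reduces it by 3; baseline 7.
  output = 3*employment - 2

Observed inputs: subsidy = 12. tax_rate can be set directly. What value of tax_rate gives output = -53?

Substituting into the investment equation gives investment = -3*tax_rate + 24.
Substituting into the employment equation gives employment = -6*tax_rate + 31.
output becomes -18*tax_rate + 91.
Solve -18*tax_rate + 91 = -53: tax_rate = (-53 - 91) / -18 = 8.

tax_rate = 8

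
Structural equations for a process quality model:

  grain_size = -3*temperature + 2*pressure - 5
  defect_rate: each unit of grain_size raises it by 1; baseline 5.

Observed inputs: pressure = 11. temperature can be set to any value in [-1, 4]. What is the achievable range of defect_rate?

10 to 25

Substituting into the grain_size equation gives grain_size = -3*temperature + 17.
defect_rate becomes -3*temperature + 22.
Linear in temperature, so extremes are at the endpoints: temperature = -1 gives defect_rate = 25; temperature = 4 gives defect_rate = 10.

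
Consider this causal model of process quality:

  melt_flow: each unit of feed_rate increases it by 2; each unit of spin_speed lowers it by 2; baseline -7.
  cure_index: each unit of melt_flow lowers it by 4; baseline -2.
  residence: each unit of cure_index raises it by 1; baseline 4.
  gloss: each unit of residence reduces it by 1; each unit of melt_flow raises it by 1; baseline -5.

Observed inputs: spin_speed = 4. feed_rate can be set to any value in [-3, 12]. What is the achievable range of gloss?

-112 to 38

Substituting into the melt_flow equation gives melt_flow = 2*feed_rate - 15.
Substituting into the cure_index equation gives cure_index = -8*feed_rate + 58.
Substituting into the residence equation gives residence = -8*feed_rate + 62.
Substituting into the gloss equation gives gloss = 10*feed_rate - 82.
Linear in feed_rate, so extremes are at the endpoints: feed_rate = -3 gives gloss = -112; feed_rate = 12 gives gloss = 38.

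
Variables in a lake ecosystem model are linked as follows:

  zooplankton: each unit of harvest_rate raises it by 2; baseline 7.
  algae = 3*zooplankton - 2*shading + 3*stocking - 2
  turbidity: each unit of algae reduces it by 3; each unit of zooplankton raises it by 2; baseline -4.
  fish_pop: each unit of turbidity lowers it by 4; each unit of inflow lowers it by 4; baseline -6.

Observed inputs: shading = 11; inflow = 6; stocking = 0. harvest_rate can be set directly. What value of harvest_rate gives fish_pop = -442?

harvest_rate = -6

Substituting into the algae equation gives algae = 6*harvest_rate - 3.
So turbidity = -14*harvest_rate + 19.
This gives fish_pop = 56*harvest_rate - 106.
Solve 56*harvest_rate - 106 = -442: harvest_rate = (-442 + 106) / 56 = -6.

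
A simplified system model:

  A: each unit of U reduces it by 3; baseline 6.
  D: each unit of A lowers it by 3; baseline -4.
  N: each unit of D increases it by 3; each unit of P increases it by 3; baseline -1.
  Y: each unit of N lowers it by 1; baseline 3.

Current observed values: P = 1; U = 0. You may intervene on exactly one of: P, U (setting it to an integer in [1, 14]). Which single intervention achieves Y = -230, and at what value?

Intervening on P: Y = -3*P + 70. Reaching -230 requires P = 100, outside [1, 14].
Intervening on U: with other inputs at their observed values, Y = -27*U + 67. Solving for -230 gives U = 11, within [1, 14].

set U = 11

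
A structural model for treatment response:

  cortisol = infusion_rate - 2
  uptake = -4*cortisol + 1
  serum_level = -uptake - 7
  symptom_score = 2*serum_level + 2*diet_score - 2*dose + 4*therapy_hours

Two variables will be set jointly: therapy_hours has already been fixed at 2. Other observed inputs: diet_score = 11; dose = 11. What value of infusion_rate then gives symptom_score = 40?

infusion_rate = 8

With therapy_hours held at 2:
Substituting into the uptake equation gives uptake = -4*infusion_rate + 9.
So serum_level = 4*infusion_rate - 16.
Substituting into the symptom_score equation gives symptom_score = 8*infusion_rate - 24.
Solve 8*infusion_rate - 24 = 40: infusion_rate = (40 + 24) / 8 = 8.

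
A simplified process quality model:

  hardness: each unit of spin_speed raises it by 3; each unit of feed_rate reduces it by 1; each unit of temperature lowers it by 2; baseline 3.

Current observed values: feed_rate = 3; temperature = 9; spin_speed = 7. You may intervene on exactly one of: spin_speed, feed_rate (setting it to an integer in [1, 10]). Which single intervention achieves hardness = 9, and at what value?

Intervening on spin_speed: with other inputs at their observed values, hardness = 3*spin_speed - 18. Solving for 9 gives spin_speed = 9, within [1, 10].
Intervening on feed_rate: hardness = -feed_rate + 6. Reaching 9 requires feed_rate = -3, outside [1, 10].

set spin_speed = 9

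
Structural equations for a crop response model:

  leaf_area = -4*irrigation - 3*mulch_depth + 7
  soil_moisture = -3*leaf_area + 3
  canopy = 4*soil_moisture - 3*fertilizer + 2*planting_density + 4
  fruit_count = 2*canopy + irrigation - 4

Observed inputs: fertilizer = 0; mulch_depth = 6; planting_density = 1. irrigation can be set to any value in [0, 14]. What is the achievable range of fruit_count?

296 to 1654

Substituting into the leaf_area equation gives leaf_area = -4*irrigation - 11.
So soil_moisture = 12*irrigation + 36.
canopy becomes 48*irrigation + 150.
Substituting into the fruit_count equation gives fruit_count = 97*irrigation + 296.
Linear in irrigation, so extremes are at the endpoints: irrigation = 0 gives fruit_count = 296; irrigation = 14 gives fruit_count = 1654.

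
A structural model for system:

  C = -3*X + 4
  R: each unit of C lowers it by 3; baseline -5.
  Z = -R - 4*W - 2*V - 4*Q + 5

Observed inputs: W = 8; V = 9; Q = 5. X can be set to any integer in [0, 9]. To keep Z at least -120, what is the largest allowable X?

X = 8

Substituting into the R equation gives R = 9*X - 17.
Substituting into the Z equation gives Z = -9*X - 48.
Require -9*X - 48 ≥ -120, so X ≤ 8.
The largest integer in [0, 9] satisfying this is 8.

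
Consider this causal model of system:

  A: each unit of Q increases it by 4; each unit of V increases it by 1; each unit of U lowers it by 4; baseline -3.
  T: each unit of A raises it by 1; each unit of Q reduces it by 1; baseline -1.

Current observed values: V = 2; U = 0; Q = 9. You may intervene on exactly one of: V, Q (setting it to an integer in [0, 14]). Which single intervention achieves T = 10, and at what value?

set Q = 4

Intervening on V: T = V + 23. Reaching 10 requires V = -13, outside [0, 14].
Intervening on Q: with other inputs at their observed values, T = 3*Q - 2. Solving for 10 gives Q = 4, within [0, 14].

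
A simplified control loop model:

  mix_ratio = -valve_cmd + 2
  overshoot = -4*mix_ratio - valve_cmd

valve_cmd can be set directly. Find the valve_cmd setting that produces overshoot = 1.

valve_cmd = 3

Substituting into the overshoot equation gives overshoot = 3*valve_cmd - 8.
Solve 3*valve_cmd - 8 = 1: valve_cmd = (1 + 8) / 3 = 3.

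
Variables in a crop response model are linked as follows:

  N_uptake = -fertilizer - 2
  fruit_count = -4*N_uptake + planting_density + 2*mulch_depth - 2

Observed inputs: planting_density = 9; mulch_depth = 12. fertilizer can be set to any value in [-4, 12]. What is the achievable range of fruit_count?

23 to 87

Substituting into the fruit_count equation gives fruit_count = 4*fertilizer + 39.
Linear in fertilizer, so extremes are at the endpoints: fertilizer = -4 gives fruit_count = 23; fertilizer = 12 gives fruit_count = 87.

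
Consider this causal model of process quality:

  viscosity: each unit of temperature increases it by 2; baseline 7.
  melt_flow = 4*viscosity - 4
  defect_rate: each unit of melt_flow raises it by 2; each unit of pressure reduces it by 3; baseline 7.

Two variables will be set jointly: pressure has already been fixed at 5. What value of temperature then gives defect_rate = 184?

temperature = 9

With pressure held at 5:
Substituting into the melt_flow equation gives melt_flow = 8*temperature + 24.
Substituting into the defect_rate equation gives defect_rate = 16*temperature + 40.
Solve 16*temperature + 40 = 184: temperature = (184 - 40) / 16 = 9.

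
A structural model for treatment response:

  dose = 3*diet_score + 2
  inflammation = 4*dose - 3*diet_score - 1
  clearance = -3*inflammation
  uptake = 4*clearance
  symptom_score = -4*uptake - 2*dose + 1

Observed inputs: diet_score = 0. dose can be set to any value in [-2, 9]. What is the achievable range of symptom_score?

-427 to 1663

Intervening on dose fixes its value directly, overriding its dependence on diet_score.
Substituting into the inflammation equation gives inflammation = 4*dose - 1.
Substituting into the clearance equation gives clearance = -12*dose + 3.
So uptake = -48*dose + 12.
Substituting into the symptom_score equation gives symptom_score = 190*dose - 47.
Linear in dose, so extremes are at the endpoints: dose = -2 gives symptom_score = -427; dose = 9 gives symptom_score = 1663.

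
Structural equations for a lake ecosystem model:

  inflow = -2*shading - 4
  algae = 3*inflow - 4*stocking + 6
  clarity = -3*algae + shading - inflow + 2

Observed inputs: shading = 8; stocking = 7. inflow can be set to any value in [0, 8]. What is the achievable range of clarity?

-4 to 76

Intervening on inflow fixes its value directly, overriding its dependence on shading.
Substituting into the algae equation gives algae = 3*inflow - 22.
This gives clarity = -10*inflow + 76.
Linear in inflow, so extremes are at the endpoints: inflow = 0 gives clarity = 76; inflow = 8 gives clarity = -4.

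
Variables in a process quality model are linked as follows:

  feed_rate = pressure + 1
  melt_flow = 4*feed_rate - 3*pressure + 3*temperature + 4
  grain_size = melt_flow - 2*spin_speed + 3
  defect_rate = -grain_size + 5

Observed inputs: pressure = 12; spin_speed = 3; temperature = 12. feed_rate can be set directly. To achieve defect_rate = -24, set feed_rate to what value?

feed_rate = 7

Intervening on feed_rate fixes its value directly, overriding its dependence on pressure.
Substituting into the melt_flow equation gives melt_flow = 4*feed_rate + 4.
Substituting into the grain_size equation gives grain_size = 4*feed_rate + 1.
defect_rate becomes -4*feed_rate + 4.
Solve -4*feed_rate + 4 = -24: feed_rate = (-24 - 4) / -4 = 7.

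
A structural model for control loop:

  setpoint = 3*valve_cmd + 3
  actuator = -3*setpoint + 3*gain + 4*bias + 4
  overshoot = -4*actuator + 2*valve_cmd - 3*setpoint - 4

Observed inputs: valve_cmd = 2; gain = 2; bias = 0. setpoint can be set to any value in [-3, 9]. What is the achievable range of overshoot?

Intervening on setpoint fixes its value directly, overriding its dependence on valve_cmd.
Substituting into the actuator equation gives actuator = -3*setpoint + 10.
So overshoot = 9*setpoint - 40.
Linear in setpoint, so extremes are at the endpoints: setpoint = -3 gives overshoot = -67; setpoint = 9 gives overshoot = 41.

-67 to 41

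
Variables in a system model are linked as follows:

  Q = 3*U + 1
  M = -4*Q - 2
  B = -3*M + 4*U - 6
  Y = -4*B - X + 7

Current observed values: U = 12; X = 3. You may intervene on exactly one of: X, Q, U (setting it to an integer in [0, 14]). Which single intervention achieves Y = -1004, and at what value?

set U = 6

Intervening on X: Y = -X - 1961. Reaching -1004 requires X = -957, outside [0, 14].
Intervening on Q: Y = -48*Q - 188. Reaching -1004 requires Q = 17, outside [0, 14].
Intervening on U: with other inputs at their observed values, Y = -160*U - 44. Solving for -1004 gives U = 6, within [0, 14].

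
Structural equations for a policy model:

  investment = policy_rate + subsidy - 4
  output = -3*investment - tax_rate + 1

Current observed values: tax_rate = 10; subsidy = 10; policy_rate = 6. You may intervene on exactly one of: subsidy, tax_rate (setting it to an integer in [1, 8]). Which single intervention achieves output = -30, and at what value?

Intervening on subsidy: with other inputs at their observed values, output = -3*subsidy - 15. Solving for -30 gives subsidy = 5, within [1, 8].
Intervening on tax_rate: output = -tax_rate - 35. Reaching -30 requires tax_rate = -5, outside [1, 8].

set subsidy = 5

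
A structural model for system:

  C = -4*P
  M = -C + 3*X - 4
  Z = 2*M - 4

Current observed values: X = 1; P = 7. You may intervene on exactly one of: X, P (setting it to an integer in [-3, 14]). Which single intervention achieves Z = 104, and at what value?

Intervening on X: with other inputs at their observed values, Z = 6*X + 44. Solving for 104 gives X = 10, within [-3, 14].
Intervening on P: Z = 8*P - 6. Reaching 104 requires P = 55/4, not an integer.

set X = 10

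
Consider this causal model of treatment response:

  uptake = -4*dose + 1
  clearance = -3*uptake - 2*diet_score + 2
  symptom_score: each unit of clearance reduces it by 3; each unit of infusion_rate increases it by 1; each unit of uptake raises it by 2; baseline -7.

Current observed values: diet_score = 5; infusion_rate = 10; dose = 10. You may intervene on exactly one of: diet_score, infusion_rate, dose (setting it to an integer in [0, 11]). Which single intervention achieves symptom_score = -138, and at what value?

Intervening on diet_score: symptom_score = 6*diet_score - 432. Reaching -138 requires diet_score = 49, outside [0, 11].
Intervening on infusion_rate: symptom_score = infusion_rate - 412. Reaching -138 requires infusion_rate = 274, outside [0, 11].
Intervening on dose: with other inputs at their observed values, symptom_score = -44*dose + 38. Solving for -138 gives dose = 4, within [0, 11].

set dose = 4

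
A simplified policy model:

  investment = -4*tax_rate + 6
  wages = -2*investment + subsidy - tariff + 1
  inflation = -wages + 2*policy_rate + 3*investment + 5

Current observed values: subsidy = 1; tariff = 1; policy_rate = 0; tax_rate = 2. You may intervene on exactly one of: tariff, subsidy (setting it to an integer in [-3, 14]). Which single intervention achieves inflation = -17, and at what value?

Intervening on tariff: inflation = tariff - 7. Reaching -17 requires tariff = -10, outside [-3, 14].
Intervening on subsidy: with other inputs at their observed values, inflation = -subsidy - 5. Solving for -17 gives subsidy = 12, within [-3, 14].

set subsidy = 12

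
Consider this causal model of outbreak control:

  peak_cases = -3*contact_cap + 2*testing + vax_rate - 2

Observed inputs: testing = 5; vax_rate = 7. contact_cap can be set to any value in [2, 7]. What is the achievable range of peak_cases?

Substituting into the peak_cases equation gives peak_cases = -3*contact_cap + 15.
Linear in contact_cap, so extremes are at the endpoints: contact_cap = 2 gives peak_cases = 9; contact_cap = 7 gives peak_cases = -6.

-6 to 9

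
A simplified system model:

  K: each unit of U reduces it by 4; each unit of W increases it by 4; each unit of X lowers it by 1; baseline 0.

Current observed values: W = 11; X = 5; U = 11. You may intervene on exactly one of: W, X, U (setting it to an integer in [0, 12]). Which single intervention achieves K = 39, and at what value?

Intervening on W: K = 4*W - 49. Reaching 39 requires W = 22, outside [0, 12].
Intervening on X: K = -X. Reaching 39 requires X = -39, outside [0, 12].
Intervening on U: with other inputs at their observed values, K = -4*U + 39. Solving for 39 gives U = 0, within [0, 12].

set U = 0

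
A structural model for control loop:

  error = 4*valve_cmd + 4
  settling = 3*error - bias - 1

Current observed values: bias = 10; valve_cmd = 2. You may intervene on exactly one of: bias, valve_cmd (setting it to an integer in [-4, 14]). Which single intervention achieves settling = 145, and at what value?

Intervening on bias: settling = -bias + 35. Reaching 145 requires bias = -110, outside [-4, 14].
Intervening on valve_cmd: with other inputs at their observed values, settling = 12*valve_cmd + 1. Solving for 145 gives valve_cmd = 12, within [-4, 14].

set valve_cmd = 12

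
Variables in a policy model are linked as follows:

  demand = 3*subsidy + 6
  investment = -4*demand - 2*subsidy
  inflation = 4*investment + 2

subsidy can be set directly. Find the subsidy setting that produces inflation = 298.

Substituting into the investment equation gives investment = -14*subsidy - 24.
Substituting into the inflation equation gives inflation = -56*subsidy - 94.
Solve -56*subsidy - 94 = 298: subsidy = (298 + 94) / -56 = -7.

subsidy = -7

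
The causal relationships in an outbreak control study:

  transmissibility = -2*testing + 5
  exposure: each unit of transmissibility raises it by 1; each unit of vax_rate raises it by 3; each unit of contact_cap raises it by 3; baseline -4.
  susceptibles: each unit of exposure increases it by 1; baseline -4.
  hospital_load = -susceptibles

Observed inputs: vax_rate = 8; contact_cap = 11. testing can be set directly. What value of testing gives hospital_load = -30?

testing = 12

Substituting into the exposure equation gives exposure = -2*testing + 58.
Substituting into the susceptibles equation gives susceptibles = -2*testing + 54.
Substituting into the hospital_load equation gives hospital_load = 2*testing - 54.
Solve 2*testing - 54 = -30: testing = (-30 + 54) / 2 = 12.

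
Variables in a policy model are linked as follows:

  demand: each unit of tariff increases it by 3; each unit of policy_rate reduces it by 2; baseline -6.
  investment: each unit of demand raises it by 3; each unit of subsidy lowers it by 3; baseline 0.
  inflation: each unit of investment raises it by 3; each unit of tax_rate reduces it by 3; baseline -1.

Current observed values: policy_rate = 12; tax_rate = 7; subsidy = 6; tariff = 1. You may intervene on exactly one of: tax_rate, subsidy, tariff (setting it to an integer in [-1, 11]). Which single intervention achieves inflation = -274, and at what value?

set subsidy = 1

Intervening on tax_rate: inflation = -3*tax_rate - 298. Reaching -274 requires tax_rate = -8, outside [-1, 11].
Intervening on subsidy: with other inputs at their observed values, inflation = -9*subsidy - 265. Solving for -274 gives subsidy = 1, within [-1, 11].
Intervening on tariff: inflation = 27*tariff - 346. Reaching -274 requires tariff = 8/3, not an integer.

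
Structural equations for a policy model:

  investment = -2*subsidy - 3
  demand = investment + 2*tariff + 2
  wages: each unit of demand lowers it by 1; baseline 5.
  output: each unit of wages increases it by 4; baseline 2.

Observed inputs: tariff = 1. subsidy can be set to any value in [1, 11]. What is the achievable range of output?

Substituting into the demand equation gives demand = -2*subsidy + 1.
This gives wages = 2*subsidy + 4.
So output = 8*subsidy + 18.
Linear in subsidy, so extremes are at the endpoints: subsidy = 1 gives output = 26; subsidy = 11 gives output = 106.

26 to 106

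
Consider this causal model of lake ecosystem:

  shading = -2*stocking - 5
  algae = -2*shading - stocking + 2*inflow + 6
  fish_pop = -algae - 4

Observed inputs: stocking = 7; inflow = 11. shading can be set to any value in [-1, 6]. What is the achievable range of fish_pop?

-27 to -13

Intervening on shading fixes its value directly, overriding its dependence on stocking.
Substituting into the algae equation gives algae = -2*shading + 21.
So fish_pop = 2*shading - 25.
Linear in shading, so extremes are at the endpoints: shading = -1 gives fish_pop = -27; shading = 6 gives fish_pop = -13.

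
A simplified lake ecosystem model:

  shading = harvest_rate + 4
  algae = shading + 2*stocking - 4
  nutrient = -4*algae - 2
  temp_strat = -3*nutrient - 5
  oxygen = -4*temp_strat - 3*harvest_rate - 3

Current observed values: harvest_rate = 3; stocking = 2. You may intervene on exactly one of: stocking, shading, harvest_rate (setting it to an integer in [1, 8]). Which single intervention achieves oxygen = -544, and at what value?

set stocking = 4

Intervening on stocking: with other inputs at their observed values, oxygen = -96*stocking - 160. Solving for -544 gives stocking = 4, within [1, 8].
Intervening on shading: oxygen = -48*shading - 16. Reaching -544 requires shading = 11, outside [1, 8].
Intervening on harvest_rate: oxygen = -51*harvest_rate - 199. Reaching -544 requires harvest_rate = 115/17, not an integer.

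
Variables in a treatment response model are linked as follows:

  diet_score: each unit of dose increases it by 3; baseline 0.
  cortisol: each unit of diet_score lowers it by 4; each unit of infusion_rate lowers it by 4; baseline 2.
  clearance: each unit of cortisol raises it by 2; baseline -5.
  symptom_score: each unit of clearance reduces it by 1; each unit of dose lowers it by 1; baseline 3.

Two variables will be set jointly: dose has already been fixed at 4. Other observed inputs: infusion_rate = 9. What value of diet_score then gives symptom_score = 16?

diet_score = -7

With dose held at 4:
Intervening on diet_score fixes its value directly, overriding its dependence on dose.
Substituting into the cortisol equation gives cortisol = -4*diet_score - 34.
Substituting into the clearance equation gives clearance = -8*diet_score - 73.
So symptom_score = 8*diet_score + 72.
Solve 8*diet_score + 72 = 16: diet_score = (16 - 72) / 8 = -7.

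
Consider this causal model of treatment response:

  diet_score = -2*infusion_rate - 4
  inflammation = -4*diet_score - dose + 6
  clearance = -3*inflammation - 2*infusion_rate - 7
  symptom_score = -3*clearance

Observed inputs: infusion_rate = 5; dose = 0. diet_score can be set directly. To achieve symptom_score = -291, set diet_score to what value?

Intervening on diet_score fixes its value directly, overriding its dependence on infusion_rate.
Substituting into the inflammation equation gives inflammation = -4*diet_score + 6.
Substituting into the clearance equation gives clearance = 12*diet_score - 35.
Substituting into the symptom_score equation gives symptom_score = -36*diet_score + 105.
Solve -36*diet_score + 105 = -291: diet_score = (-291 - 105) / -36 = 11.

diet_score = 11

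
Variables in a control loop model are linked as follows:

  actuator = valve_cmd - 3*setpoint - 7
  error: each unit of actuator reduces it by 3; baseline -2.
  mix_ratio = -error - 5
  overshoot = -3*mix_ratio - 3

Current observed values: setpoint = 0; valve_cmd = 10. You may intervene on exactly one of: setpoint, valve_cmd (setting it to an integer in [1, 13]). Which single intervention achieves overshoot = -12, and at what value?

set valve_cmd = 9

Intervening on setpoint: overshoot = 27*setpoint - 21. Reaching -12 requires setpoint = 1/3, not an integer.
Intervening on valve_cmd: with other inputs at their observed values, overshoot = -9*valve_cmd + 69. Solving for -12 gives valve_cmd = 9, within [1, 13].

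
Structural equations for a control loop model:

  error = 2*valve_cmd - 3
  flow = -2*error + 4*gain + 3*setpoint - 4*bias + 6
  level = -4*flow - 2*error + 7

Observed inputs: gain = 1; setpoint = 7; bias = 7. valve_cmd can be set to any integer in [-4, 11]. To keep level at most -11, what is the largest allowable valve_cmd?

Substituting into the flow equation gives flow = -4*valve_cmd + 9.
So level = 12*valve_cmd - 23.
Require 12*valve_cmd - 23 ≤ -11, so valve_cmd ≤ 1.
The largest integer in [-4, 11] satisfying this is 1.

valve_cmd = 1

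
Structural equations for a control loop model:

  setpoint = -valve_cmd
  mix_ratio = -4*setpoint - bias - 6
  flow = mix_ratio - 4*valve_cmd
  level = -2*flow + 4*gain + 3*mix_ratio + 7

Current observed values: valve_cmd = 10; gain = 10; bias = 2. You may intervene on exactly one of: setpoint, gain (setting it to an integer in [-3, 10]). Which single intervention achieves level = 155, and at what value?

Intervening on setpoint: level = -4*setpoint + 119. Reaching 155 requires setpoint = -9, outside [-3, 10].
Intervening on gain: with other inputs at their observed values, level = 4*gain + 119. Solving for 155 gives gain = 9, within [-3, 10].

set gain = 9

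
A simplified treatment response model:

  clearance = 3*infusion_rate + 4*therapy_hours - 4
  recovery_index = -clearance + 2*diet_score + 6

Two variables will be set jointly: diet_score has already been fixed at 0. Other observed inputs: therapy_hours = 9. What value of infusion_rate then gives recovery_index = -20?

With diet_score held at 0:
Substituting into the clearance equation gives clearance = 3*infusion_rate + 32.
Substituting into the recovery_index equation gives recovery_index = -3*infusion_rate - 26.
Solve -3*infusion_rate - 26 = -20: infusion_rate = (-20 + 26) / -3 = -2.

infusion_rate = -2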